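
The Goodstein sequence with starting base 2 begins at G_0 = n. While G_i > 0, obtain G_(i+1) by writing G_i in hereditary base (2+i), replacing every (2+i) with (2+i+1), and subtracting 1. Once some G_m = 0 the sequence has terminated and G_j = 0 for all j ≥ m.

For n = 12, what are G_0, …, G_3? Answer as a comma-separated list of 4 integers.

[0] 12 ≡ 2^(2 + 1) + 2^2 (base 2). Lift 3: 108. −1: 107.
[1] 107 ≡ 3^(3 + 1) + 2·3^2 + 2·3 + 2 (base 3). Lift 4: 1066. −1: 1065.
[2] 1065 ≡ 4^(4 + 1) + 2·4^2 + 2·4 + 1 (base 4). Lift 5: 15686. −1: 15685.

12, 107, 1065, 15685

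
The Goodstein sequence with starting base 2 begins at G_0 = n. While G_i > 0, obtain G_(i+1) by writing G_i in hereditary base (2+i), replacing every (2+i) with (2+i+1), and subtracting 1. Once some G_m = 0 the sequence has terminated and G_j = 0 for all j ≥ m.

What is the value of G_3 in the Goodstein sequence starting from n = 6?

3125

base 2: 6 = 2^2 + 2; at 3: 3^3 + 3 = 30; next = 29
base 3: 29 = 3^3 + 2; at 4: 4^4 + 2 = 258; next = 257
base 4: 257 = 4^4 + 1; at 5: 5^5 + 1 = 3126; next = 3125
base 5: 3125 = 5^5; at 6: 6^6 = 46656; next = 46655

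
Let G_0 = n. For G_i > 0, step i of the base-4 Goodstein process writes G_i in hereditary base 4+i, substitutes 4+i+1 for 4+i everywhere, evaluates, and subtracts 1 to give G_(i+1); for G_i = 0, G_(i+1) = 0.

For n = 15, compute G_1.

17

i=0: 15 = 3·4 + 3 (b=4); 4→5: 3·5 + 3 = 18; 18−1 = 17
i=1: 17 = 3·5 + 2 (b=5); 5→6: 3·6 + 2 = 20; 20−1 = 19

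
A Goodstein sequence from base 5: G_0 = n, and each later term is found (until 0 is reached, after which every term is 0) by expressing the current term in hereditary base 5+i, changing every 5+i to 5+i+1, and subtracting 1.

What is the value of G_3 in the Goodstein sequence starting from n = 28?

64

[0] 28 ≡ 5^2 + 3 (base 5). Lift 6: 39. −1: 38.
[1] 38 ≡ 6^2 + 2 (base 6). Lift 7: 51. −1: 50.
[2] 50 ≡ 7^2 + 1 (base 7). Lift 8: 65. −1: 64.
[3] 64 ≡ 8^2 (base 8). Lift 9: 81. −1: 80.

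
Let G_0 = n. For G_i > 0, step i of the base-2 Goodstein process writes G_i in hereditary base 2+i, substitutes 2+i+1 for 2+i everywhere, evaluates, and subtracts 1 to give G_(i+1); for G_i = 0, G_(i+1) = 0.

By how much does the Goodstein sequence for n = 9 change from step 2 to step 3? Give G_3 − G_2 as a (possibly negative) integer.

i=0: 9 = 2^(2 + 1) + 1 (b=2); 2→3: 3^(3 + 1) + 1 = 82; 82−1 = 81
i=1: 81 = 3^(3 + 1) (b=3); 3→4: 4^(4 + 1) = 1024; 1024−1 = 1023
i=2: 1023 = 3·4^4 + 3·4^3 + 3·4^2 + 3·4 + 3 (b=4); 4→5: 3·5^5 + 3·5^3 + 3·5^2 + 3·5 + 3 = 9843; 9843−1 = 9842

8819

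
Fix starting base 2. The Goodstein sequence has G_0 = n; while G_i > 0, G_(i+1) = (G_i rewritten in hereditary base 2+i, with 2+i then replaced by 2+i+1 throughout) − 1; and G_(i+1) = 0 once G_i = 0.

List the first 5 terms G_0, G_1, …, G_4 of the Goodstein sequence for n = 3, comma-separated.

[0] 3 ≡ 2 + 1 (base 2). Lift 3: 4. −1: 3.
[1] 3 ≡ 3 (base 3). Lift 4: 4. −1: 3.
[2] 3 ≡ 3 (base 4). Lift 5: 3. −1: 2.
[3] 2 ≡ 2 (base 5). Lift 6: 2. −1: 1.

3, 3, 3, 2, 1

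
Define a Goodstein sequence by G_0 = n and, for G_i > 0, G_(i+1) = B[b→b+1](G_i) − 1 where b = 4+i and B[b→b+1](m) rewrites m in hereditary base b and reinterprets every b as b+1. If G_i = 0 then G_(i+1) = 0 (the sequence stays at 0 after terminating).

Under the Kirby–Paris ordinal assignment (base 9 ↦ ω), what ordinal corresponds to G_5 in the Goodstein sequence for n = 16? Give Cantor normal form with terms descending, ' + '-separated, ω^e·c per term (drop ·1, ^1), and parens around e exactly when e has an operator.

ω·4

G_0 = 16. HB_4(16) = 4^2. Bump = 25. G_1 = 24.
G_1 = 24. HB_5(24) = 4·5 + 4. Bump = 28. G_2 = 27.
G_2 = 27. HB_6(27) = 4·6 + 3. Bump = 31. G_3 = 30.
G_3 = 30. HB_7(30) = 4·7 + 2. Bump = 34. G_4 = 33.
G_4 = 33. HB_8(33) = 4·8 + 1. Bump = 37. G_5 = 36.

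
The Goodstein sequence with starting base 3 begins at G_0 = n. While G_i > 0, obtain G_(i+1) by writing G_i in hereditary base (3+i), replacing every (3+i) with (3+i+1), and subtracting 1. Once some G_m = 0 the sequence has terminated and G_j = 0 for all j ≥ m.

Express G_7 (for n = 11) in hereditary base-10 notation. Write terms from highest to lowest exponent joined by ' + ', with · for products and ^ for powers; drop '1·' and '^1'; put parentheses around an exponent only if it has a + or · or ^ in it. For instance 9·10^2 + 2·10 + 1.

5·10 + 1

base 3: 11 = 3^2 + 2; at 4: 4^2 + 2 = 18; next = 17
base 4: 17 = 4^2 + 1; at 5: 5^2 + 1 = 26; next = 25
base 5: 25 = 5^2; at 6: 6^2 = 36; next = 35
base 6: 35 = 5·6 + 5; at 7: 5·7 + 5 = 40; next = 39
base 7: 39 = 5·7 + 4; at 8: 5·8 + 4 = 44; next = 43
base 8: 43 = 5·8 + 3; at 9: 5·9 + 3 = 48; next = 47
base 9: 47 = 5·9 + 2; at 10: 5·10 + 2 = 52; next = 51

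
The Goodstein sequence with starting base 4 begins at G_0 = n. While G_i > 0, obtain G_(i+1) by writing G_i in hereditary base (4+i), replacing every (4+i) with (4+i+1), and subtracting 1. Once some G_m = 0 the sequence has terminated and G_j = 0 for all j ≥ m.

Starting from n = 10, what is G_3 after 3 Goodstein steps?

13

(0) 10|_4 = 2·4 + 2 ↦ 2·5 + 2|_5 = 12 ⇒ 11
(1) 11|_5 = 2·5 + 1 ↦ 2·6 + 1|_6 = 13 ⇒ 12
(2) 12|_6 = 2·6 ↦ 2·7|_7 = 14 ⇒ 13
(3) 13|_7 = 7 + 6 ↦ 8 + 6|_8 = 14 ⇒ 13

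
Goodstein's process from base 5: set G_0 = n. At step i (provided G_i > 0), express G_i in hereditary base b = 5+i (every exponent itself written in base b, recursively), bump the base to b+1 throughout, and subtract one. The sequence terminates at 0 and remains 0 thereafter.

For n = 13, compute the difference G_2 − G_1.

base 5: 13 = 2·5 + 3; at 6: 2·6 + 3 = 15; next = 14
base 6: 14 = 2·6 + 2; at 7: 2·7 + 2 = 16; next = 15

1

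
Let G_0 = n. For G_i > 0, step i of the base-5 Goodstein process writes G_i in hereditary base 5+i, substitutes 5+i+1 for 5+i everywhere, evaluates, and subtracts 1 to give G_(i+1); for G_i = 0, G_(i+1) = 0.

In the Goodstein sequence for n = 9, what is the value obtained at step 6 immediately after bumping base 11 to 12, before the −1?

8

G_0=9  [base 5] 5 + 4  →[5↦6]→  6 + 4 = 10  −1 ⇒ G_1=9
G_1=9  [base 6] 6 + 3  →[6↦7]→  7 + 3 = 10  −1 ⇒ G_2=9
G_2=9  [base 7] 7 + 2  →[7↦8]→  8 + 2 = 10  −1 ⇒ G_3=9
G_3=9  [base 8] 8 + 1  →[8↦9]→  9 + 1 = 10  −1 ⇒ G_4=9
G_4=9  [base 9] 9  →[9↦10]→  10 = 10  −1 ⇒ G_5=9
G_5=9  [base 10] 9  →[10↦11]→  9 = 9  −1 ⇒ G_6=8
G_6=8  [base 11] 8  →[11↦12]→  8 = 8  −1 ⇒ G_7=7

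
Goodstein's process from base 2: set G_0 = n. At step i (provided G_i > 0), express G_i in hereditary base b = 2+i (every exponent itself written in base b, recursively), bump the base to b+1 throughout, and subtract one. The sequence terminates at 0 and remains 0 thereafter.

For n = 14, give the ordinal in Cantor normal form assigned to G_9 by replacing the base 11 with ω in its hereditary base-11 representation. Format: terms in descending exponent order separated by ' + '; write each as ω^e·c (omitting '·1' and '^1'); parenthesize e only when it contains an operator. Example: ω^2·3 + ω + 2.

[0] 14 ≡ 2^(2 + 1) + 2^2 + 2 (base 2). Lift 3: 111. −1: 110.
[1] 110 ≡ 3^(3 + 1) + 3^3 + 2 (base 3). Lift 4: 1282. −1: 1281.
[2] 1281 ≡ 4^(4 + 1) + 4^4 + 1 (base 4). Lift 5: 18751. −1: 18750.
[3] 18750 ≡ 5^(5 + 1) + 5^5 (base 5). Lift 6: 326592. −1: 326591.
[4] 326591 ≡ 6^(6 + 1) + 5·6^5 + 5·6^4 + 5·6^3 + 5·6^2 + 5·6 + 5 (base 6). Lift 7: 5862841. −1: 5862840.
[5] 5862840 ≡ 7^(7 + 1) + 5·7^5 + 5·7^4 + 5·7^3 + 5·7^2 + 5·7 + 4 (base 7). Lift 8: 134404972. −1: 134404971.
[6] 134404971 ≡ 8^(8 + 1) + 5·8^5 + 5·8^4 + 5·8^3 + 5·8^2 + 5·8 + 3 (base 8). Lift 9: 3487116549. −1: 3487116548.
[7] 3487116548 ≡ 9^(9 + 1) + 5·9^5 + 5·9^4 + 5·9^3 + 5·9^2 + 5·9 + 2 (base 9). Lift 10: 100000555552. −1: 100000555551.
[8] 100000555551 ≡ 10^(10 + 1) + 5·10^5 + 5·10^4 + 5·10^3 + 5·10^2 + 5·10 + 1 (base 10). Lift 11: 3138429262497. −1: 3138429262496.

ω^(ω + 1) + ω^5·5 + ω^4·5 + ω^3·5 + ω^2·5 + ω·5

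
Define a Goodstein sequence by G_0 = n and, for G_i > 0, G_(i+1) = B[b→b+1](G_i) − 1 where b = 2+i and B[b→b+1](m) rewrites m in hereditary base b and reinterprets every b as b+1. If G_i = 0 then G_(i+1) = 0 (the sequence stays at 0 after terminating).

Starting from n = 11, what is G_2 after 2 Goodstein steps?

1027

G_0 = 11. HB_2(11) = 2^(2 + 1) + 2 + 1. Bump = 85. G_1 = 84.
G_1 = 84. HB_3(84) = 3^(3 + 1) + 3. Bump = 1028. G_2 = 1027.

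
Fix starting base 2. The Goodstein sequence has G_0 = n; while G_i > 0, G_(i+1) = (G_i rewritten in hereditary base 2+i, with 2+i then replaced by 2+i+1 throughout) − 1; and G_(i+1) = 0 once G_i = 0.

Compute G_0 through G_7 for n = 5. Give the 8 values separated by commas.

5, 27, 255, 467, 775, 1197, 1751, 2454

[0] 5 ≡ 2^2 + 1 (base 2). Lift 3: 28. −1: 27.
[1] 27 ≡ 3^3 (base 3). Lift 4: 256. −1: 255.
[2] 255 ≡ 3·4^3 + 3·4^2 + 3·4 + 3 (base 4). Lift 5: 468. −1: 467.
[3] 467 ≡ 3·5^3 + 3·5^2 + 3·5 + 2 (base 5). Lift 6: 776. −1: 775.
[4] 775 ≡ 3·6^3 + 3·6^2 + 3·6 + 1 (base 6). Lift 7: 1198. −1: 1197.
[5] 1197 ≡ 3·7^3 + 3·7^2 + 3·7 (base 7). Lift 8: 1752. −1: 1751.
[6] 1751 ≡ 3·8^3 + 3·8^2 + 2·8 + 7 (base 8). Lift 9: 2455. −1: 2454.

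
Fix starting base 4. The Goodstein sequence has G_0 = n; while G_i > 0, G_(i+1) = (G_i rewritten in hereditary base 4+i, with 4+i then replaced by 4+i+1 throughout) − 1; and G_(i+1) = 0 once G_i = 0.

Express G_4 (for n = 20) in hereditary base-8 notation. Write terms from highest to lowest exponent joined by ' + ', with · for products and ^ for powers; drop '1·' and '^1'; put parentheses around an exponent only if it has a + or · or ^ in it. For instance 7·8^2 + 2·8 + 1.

8^2 + 1

20 —HB4→ 4^2 + 4 —bump→ 5^2 + 5 = 30 —(−1)→ 29
29 —HB5→ 5^2 + 4 —bump→ 6^2 + 4 = 40 —(−1)→ 39
39 —HB6→ 6^2 + 3 —bump→ 7^2 + 3 = 52 —(−1)→ 51
51 —HB7→ 7^2 + 2 —bump→ 8^2 + 2 = 66 —(−1)→ 65
65 —HB8→ 8^2 + 1 —bump→ 9^2 + 1 = 82 —(−1)→ 81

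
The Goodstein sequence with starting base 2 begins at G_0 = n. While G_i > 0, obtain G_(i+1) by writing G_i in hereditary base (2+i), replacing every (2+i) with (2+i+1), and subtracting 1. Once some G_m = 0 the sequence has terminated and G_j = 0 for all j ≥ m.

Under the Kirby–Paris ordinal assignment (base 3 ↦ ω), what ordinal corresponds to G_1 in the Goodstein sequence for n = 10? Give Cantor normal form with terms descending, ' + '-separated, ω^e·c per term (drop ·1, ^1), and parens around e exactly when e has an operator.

ω^(ω + 1) + 2

base 2: 10 = 2^(2 + 1) + 2; at 3: 3^(3 + 1) + 3 = 84; next = 83
base 3: 83 = 3^(3 + 1) + 2; at 4: 4^(4 + 1) + 2 = 1026; next = 1025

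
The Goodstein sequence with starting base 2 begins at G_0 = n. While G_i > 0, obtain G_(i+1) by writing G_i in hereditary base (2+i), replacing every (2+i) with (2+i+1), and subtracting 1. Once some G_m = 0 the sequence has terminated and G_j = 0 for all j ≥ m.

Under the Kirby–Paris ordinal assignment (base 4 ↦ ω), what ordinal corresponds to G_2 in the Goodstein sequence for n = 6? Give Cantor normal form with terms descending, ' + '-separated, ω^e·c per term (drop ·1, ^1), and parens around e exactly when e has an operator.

ω^ω + 1

i=0: 6 = 2^2 + 2 (b=2); 2→3: 3^3 + 3 = 30; 30−1 = 29
i=1: 29 = 3^3 + 2 (b=3); 3→4: 4^4 + 2 = 258; 258−1 = 257
i=2: 257 = 4^4 + 1 (b=4); 4→5: 5^5 + 1 = 3126; 3126−1 = 3125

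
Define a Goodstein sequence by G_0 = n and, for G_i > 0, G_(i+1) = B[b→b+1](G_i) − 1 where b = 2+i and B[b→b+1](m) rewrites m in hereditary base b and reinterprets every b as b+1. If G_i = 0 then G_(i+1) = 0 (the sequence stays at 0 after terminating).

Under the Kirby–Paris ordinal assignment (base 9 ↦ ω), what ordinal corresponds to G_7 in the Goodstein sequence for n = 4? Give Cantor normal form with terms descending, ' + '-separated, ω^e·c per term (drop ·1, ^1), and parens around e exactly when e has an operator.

ω^2·2 + ω + 2

G_0 = 4. HB_2(4) = 2^2. Bump = 27. G_1 = 26.
G_1 = 26. HB_3(26) = 2·3^2 + 2·3 + 2. Bump = 42. G_2 = 41.
G_2 = 41. HB_4(41) = 2·4^2 + 2·4 + 1. Bump = 61. G_3 = 60.
G_3 = 60. HB_5(60) = 2·5^2 + 2·5. Bump = 84. G_4 = 83.
G_4 = 83. HB_6(83) = 2·6^2 + 6 + 5. Bump = 110. G_5 = 109.
G_5 = 109. HB_7(109) = 2·7^2 + 7 + 4. Bump = 140. G_6 = 139.
G_6 = 139. HB_8(139) = 2·8^2 + 8 + 3. Bump = 174. G_7 = 173.
G_7 = 173. HB_9(173) = 2·9^2 + 9 + 2. Bump = 212. G_8 = 211.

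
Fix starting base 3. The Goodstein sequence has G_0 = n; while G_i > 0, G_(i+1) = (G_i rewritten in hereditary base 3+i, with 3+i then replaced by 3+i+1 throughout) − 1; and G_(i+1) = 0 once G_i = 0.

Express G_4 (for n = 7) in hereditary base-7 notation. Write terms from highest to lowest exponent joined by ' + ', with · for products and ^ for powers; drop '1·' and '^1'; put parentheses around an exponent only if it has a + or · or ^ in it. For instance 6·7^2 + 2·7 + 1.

step 0: 7 = 2·3 + 1; sub 4 for 3: 2·4 + 1; = 9; G_1 = 9−1 = 8
step 1: 8 = 2·4; sub 5 for 4: 2·5; = 10; G_2 = 10−1 = 9
step 2: 9 = 5 + 4; sub 6 for 5: 6 + 4; = 10; G_3 = 10−1 = 9
step 3: 9 = 6 + 3; sub 7 for 6: 7 + 3; = 10; G_4 = 10−1 = 9
step 4: 9 = 7 + 2; sub 8 for 7: 8 + 2; = 10; G_5 = 10−1 = 9

7 + 2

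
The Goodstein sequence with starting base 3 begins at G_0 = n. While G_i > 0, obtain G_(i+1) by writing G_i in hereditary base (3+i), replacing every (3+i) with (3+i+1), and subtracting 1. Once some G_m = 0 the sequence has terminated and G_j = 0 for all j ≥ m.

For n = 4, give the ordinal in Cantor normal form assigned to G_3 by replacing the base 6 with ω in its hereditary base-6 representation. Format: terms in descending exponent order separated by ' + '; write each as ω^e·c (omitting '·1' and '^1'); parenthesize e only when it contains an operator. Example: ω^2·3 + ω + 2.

3

i=0: 4 = 3 + 1 (b=3); 3→4: 4 + 1 = 5; 5−1 = 4
i=1: 4 = 4 (b=4); 4→5: 5 = 5; 5−1 = 4
i=2: 4 = 4 (b=5); 5→6: 4 = 4; 4−1 = 3
i=3: 3 = 3 (b=6); 6→7: 3 = 3; 3−1 = 2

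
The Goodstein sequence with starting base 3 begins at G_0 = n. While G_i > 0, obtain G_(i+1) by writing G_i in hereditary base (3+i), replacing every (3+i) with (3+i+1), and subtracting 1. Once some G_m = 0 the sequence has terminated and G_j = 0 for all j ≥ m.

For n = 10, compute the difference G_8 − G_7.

2

G_0=10  [base 3] 3^2 + 1  →[3↦4]→  4^2 + 1 = 17  −1 ⇒ G_1=16
G_1=16  [base 4] 4^2  →[4↦5]→  5^2 = 25  −1 ⇒ G_2=24
G_2=24  [base 5] 4·5 + 4  →[5↦6]→  4·6 + 4 = 28  −1 ⇒ G_3=27
G_3=27  [base 6] 4·6 + 3  →[6↦7]→  4·7 + 3 = 31  −1 ⇒ G_4=30
G_4=30  [base 7] 4·7 + 2  →[7↦8]→  4·8 + 2 = 34  −1 ⇒ G_5=33
G_5=33  [base 8] 4·8 + 1  →[8↦9]→  4·9 + 1 = 37  −1 ⇒ G_6=36
G_6=36  [base 9] 4·9  →[9↦10]→  4·10 = 40  −1 ⇒ G_7=39
G_7=39  [base 10] 3·10 + 9  →[10↦11]→  3·11 + 9 = 42  −1 ⇒ G_8=41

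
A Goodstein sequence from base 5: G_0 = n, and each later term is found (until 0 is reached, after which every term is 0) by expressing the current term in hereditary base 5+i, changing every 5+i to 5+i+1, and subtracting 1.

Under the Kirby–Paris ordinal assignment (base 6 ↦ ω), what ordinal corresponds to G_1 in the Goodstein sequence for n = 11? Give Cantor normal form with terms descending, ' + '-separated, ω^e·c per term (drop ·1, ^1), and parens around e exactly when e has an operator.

ω·2

G_0 = 11. HB_5(11) = 2·5 + 1. Bump = 13. G_1 = 12.
G_1 = 12. HB_6(12) = 2·6. Bump = 14. G_2 = 13.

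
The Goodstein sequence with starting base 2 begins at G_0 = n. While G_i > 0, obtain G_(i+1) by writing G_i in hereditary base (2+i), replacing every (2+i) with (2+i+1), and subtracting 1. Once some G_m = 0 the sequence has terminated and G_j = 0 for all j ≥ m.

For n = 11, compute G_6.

G_0=11  [base 2] 2^(2 + 1) + 2 + 1  →[2↦3]→  3^(3 + 1) + 3 + 1 = 85  −1 ⇒ G_1=84
G_1=84  [base 3] 3^(3 + 1) + 3  →[3↦4]→  4^(4 + 1) + 4 = 1028  −1 ⇒ G_2=1027
G_2=1027  [base 4] 4^(4 + 1) + 3  →[4↦5]→  5^(5 + 1) + 3 = 15628  −1 ⇒ G_3=15627
G_3=15627  [base 5] 5^(5 + 1) + 2  →[5↦6]→  6^(6 + 1) + 2 = 279938  −1 ⇒ G_4=279937
G_4=279937  [base 6] 6^(6 + 1) + 1  →[6↦7]→  7^(7 + 1) + 1 = 5764802  −1 ⇒ G_5=5764801
G_5=5764801  [base 7] 7^(7 + 1)  →[7↦8]→  8^(8 + 1) = 134217728  −1 ⇒ G_6=134217727
G_6=134217727  [base 8] 7·8^8 + 7·8^7 + 7·8^6 + 7·8^5 + 7·8^4 + 7·8^3 + 7·8^2 + 7·8 + 7  →[8↦9]→  7·9^9 + 7·9^7 + 7·9^6 + 7·9^5 + 7·9^4 + 7·9^3 + 7·9^2 + 7·9 + 7 = 2749609303  −1 ⇒ G_7=2749609302

134217727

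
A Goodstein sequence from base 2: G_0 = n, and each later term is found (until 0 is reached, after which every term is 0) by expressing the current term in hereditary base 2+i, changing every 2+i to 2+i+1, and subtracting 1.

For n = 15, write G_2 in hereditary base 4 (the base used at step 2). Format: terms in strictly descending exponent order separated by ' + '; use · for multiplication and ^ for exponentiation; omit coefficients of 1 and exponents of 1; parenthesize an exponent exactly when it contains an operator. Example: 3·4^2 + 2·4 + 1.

4^(4 + 1) + 4^4 + 3

i=0: 15 = 2^(2 + 1) + 2^2 + 2 + 1 (b=2); 2→3: 3^(3 + 1) + 3^3 + 3 + 1 = 112; 112−1 = 111
i=1: 111 = 3^(3 + 1) + 3^3 + 3 (b=3); 3→4: 4^(4 + 1) + 4^4 + 4 = 1284; 1284−1 = 1283
i=2: 1283 = 4^(4 + 1) + 4^4 + 3 (b=4); 4→5: 5^(5 + 1) + 5^5 + 3 = 18753; 18753−1 = 18752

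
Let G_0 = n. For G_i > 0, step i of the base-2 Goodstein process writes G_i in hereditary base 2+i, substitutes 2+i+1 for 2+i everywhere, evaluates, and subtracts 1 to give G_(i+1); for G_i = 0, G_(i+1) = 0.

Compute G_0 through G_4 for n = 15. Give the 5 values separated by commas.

G_0=15  [base 2] 2^(2 + 1) + 2^2 + 2 + 1  →[2↦3]→  3^(3 + 1) + 3^3 + 3 + 1 = 112  −1 ⇒ G_1=111
G_1=111  [base 3] 3^(3 + 1) + 3^3 + 3  →[3↦4]→  4^(4 + 1) + 4^4 + 4 = 1284  −1 ⇒ G_2=1283
G_2=1283  [base 4] 4^(4 + 1) + 4^4 + 3  →[4↦5]→  5^(5 + 1) + 5^5 + 3 = 18753  −1 ⇒ G_3=18752
G_3=18752  [base 5] 5^(5 + 1) + 5^5 + 2  →[5↦6]→  6^(6 + 1) + 6^6 + 2 = 326594  −1 ⇒ G_4=326593

15, 111, 1283, 18752, 326593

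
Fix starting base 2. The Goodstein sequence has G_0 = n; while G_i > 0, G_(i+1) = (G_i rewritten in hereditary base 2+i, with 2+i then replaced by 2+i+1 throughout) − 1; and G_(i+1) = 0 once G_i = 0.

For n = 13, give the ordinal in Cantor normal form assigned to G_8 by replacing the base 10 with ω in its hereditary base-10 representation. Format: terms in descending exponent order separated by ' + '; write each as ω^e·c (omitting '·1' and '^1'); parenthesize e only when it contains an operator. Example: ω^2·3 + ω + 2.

G_0=13  [base 2] 2^(2 + 1) + 2^2 + 1  →[2↦3]→  3^(3 + 1) + 3^3 + 1 = 109  −1 ⇒ G_1=108
G_1=108  [base 3] 3^(3 + 1) + 3^3  →[3↦4]→  4^(4 + 1) + 4^4 = 1280  −1 ⇒ G_2=1279
G_2=1279  [base 4] 4^(4 + 1) + 3·4^3 + 3·4^2 + 3·4 + 3  →[4↦5]→  5^(5 + 1) + 3·5^3 + 3·5^2 + 3·5 + 3 = 16093  −1 ⇒ G_3=16092
G_3=16092  [base 5] 5^(5 + 1) + 3·5^3 + 3·5^2 + 3·5 + 2  →[5↦6]→  6^(6 + 1) + 3·6^3 + 3·6^2 + 3·6 + 2 = 280712  −1 ⇒ G_4=280711
G_4=280711  [base 6] 6^(6 + 1) + 3·6^3 + 3·6^2 + 3·6 + 1  →[6↦7]→  7^(7 + 1) + 3·7^3 + 3·7^2 + 3·7 + 1 = 5765999  −1 ⇒ G_5=5765998
G_5=5765998  [base 7] 7^(7 + 1) + 3·7^3 + 3·7^2 + 3·7  →[7↦8]→  8^(8 + 1) + 3·8^3 + 3·8^2 + 3·8 = 134219480  −1 ⇒ G_6=134219479
G_6=134219479  [base 8] 8^(8 + 1) + 3·8^3 + 3·8^2 + 2·8 + 7  →[8↦9]→  9^(9 + 1) + 3·9^3 + 3·9^2 + 2·9 + 7 = 3486786856  −1 ⇒ G_7=3486786855
G_7=3486786855  [base 9] 9^(9 + 1) + 3·9^3 + 3·9^2 + 2·9 + 6  →[9↦10]→  10^(10 + 1) + 3·10^3 + 3·10^2 + 2·10 + 6 = 100000003326  −1 ⇒ G_8=100000003325
G_8=100000003325  [base 10] 10^(10 + 1) + 3·10^3 + 3·10^2 + 2·10 + 5  →[10↦11]→  11^(11 + 1) + 3·11^3 + 3·11^2 + 2·11 + 5 = 3138428381104  −1 ⇒ G_9=3138428381103

ω^(ω + 1) + ω^3·3 + ω^2·3 + ω·2 + 5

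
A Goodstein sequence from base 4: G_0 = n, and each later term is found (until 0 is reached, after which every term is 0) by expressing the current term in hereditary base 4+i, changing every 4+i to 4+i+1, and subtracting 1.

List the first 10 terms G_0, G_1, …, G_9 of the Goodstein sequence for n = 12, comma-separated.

step 0: 12 = 3·4; sub 5 for 4: 3·5; = 15; G_1 = 15−1 = 14
step 1: 14 = 2·5 + 4; sub 6 for 5: 2·6 + 4; = 16; G_2 = 16−1 = 15
step 2: 15 = 2·6 + 3; sub 7 for 6: 2·7 + 3; = 17; G_3 = 17−1 = 16
step 3: 16 = 2·7 + 2; sub 8 for 7: 2·8 + 2; = 18; G_4 = 18−1 = 17
step 4: 17 = 2·8 + 1; sub 9 for 8: 2·9 + 1; = 19; G_5 = 19−1 = 18
step 5: 18 = 2·9; sub 10 for 9: 2·10; = 20; G_6 = 20−1 = 19
step 6: 19 = 10 + 9; sub 11 for 10: 11 + 9; = 20; G_7 = 20−1 = 19
step 7: 19 = 11 + 8; sub 12 for 11: 12 + 8; = 20; G_8 = 20−1 = 19
step 8: 19 = 12 + 7; sub 13 for 12: 13 + 7; = 20; G_9 = 20−1 = 19

12, 14, 15, 16, 17, 18, 19, 19, 19, 19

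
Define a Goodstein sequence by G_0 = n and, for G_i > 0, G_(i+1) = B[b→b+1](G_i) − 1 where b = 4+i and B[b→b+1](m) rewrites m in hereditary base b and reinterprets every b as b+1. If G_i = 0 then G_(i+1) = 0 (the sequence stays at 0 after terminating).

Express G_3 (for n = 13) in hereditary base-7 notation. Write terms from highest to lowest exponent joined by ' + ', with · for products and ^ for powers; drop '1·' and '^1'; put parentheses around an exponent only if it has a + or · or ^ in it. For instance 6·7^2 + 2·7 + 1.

(0) 13|_4 = 3·4 + 1 ↦ 3·5 + 1|_5 = 16 ⇒ 15
(1) 15|_5 = 3·5 ↦ 3·6|_6 = 18 ⇒ 17
(2) 17|_6 = 2·6 + 5 ↦ 2·7 + 5|_7 = 19 ⇒ 18

2·7 + 4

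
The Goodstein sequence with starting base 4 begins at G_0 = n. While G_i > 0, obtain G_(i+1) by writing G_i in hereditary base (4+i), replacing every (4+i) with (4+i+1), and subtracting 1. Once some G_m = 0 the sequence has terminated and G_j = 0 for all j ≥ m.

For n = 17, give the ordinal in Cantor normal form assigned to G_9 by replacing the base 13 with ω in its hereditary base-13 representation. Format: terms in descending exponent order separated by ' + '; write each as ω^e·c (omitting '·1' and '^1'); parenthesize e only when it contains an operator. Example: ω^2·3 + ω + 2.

ω·4 + 10

17 —HB4→ 4^2 + 1 —bump→ 5^2 + 1 = 26 —(−1)→ 25
25 —HB5→ 5^2 —bump→ 6^2 = 36 —(−1)→ 35
35 —HB6→ 5·6 + 5 —bump→ 5·7 + 5 = 40 —(−1)→ 39
39 —HB7→ 5·7 + 4 —bump→ 5·8 + 4 = 44 —(−1)→ 43
43 —HB8→ 5·8 + 3 —bump→ 5·9 + 3 = 48 —(−1)→ 47
47 —HB9→ 5·9 + 2 —bump→ 5·10 + 2 = 52 —(−1)→ 51
51 —HB10→ 5·10 + 1 —bump→ 5·11 + 1 = 56 —(−1)→ 55
55 —HB11→ 5·11 —bump→ 5·12 = 60 —(−1)→ 59
59 —HB12→ 4·12 + 11 —bump→ 4·13 + 11 = 63 —(−1)→ 62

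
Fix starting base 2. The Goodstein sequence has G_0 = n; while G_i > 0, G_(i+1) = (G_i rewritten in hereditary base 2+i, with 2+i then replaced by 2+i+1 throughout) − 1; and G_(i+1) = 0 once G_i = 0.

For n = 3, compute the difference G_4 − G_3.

i=0: 3 = 2 + 1 (b=2); 2→3: 3 + 1 = 4; 4−1 = 3
i=1: 3 = 3 (b=3); 3→4: 4 = 4; 4−1 = 3
i=2: 3 = 3 (b=4); 4→5: 3 = 3; 3−1 = 2
i=3: 2 = 2 (b=5); 5→6: 2 = 2; 2−1 = 1

-1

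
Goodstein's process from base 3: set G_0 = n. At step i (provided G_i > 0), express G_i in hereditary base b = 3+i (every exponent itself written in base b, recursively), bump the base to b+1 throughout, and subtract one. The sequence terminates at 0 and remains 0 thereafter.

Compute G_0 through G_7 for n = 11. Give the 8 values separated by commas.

11, 17, 25, 35, 39, 43, 47, 51

(0) 11|_3 = 3^2 + 2 ↦ 4^2 + 2|_4 = 18 ⇒ 17
(1) 17|_4 = 4^2 + 1 ↦ 5^2 + 1|_5 = 26 ⇒ 25
(2) 25|_5 = 5^2 ↦ 6^2|_6 = 36 ⇒ 35
(3) 35|_6 = 5·6 + 5 ↦ 5·7 + 5|_7 = 40 ⇒ 39
(4) 39|_7 = 5·7 + 4 ↦ 5·8 + 4|_8 = 44 ⇒ 43
(5) 43|_8 = 5·8 + 3 ↦ 5·9 + 3|_9 = 48 ⇒ 47
(6) 47|_9 = 5·9 + 2 ↦ 5·10 + 2|_10 = 52 ⇒ 51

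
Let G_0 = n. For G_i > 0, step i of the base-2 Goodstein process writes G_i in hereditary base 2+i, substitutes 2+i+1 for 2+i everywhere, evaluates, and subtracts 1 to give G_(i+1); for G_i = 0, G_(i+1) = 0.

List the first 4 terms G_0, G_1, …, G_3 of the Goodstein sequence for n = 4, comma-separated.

i=0: 4 = 2^2 (b=2); 2→3: 3^3 = 27; 27−1 = 26
i=1: 26 = 2·3^2 + 2·3 + 2 (b=3); 3→4: 2·4^2 + 2·4 + 2 = 42; 42−1 = 41
i=2: 41 = 2·4^2 + 2·4 + 1 (b=4); 4→5: 2·5^2 + 2·5 + 1 = 61; 61−1 = 60

4, 26, 41, 60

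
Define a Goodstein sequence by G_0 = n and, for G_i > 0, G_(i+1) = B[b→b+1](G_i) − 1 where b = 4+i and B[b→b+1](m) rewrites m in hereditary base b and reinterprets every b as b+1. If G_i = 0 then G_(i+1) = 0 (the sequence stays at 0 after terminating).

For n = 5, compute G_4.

3

base 4: 5 = 4 + 1; at 5: 5 + 1 = 6; next = 5
base 5: 5 = 5; at 6: 6 = 6; next = 5
base 6: 5 = 5; at 7: 5 = 5; next = 4
base 7: 4 = 4; at 8: 4 = 4; next = 3
base 8: 3 = 3; at 9: 3 = 3; next = 2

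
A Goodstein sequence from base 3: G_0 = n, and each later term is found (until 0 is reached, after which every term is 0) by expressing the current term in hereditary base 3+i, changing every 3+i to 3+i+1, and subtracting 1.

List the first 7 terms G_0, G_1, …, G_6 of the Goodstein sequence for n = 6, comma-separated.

step 0: 6 = 2·3; sub 4 for 3: 2·4; = 8; G_1 = 8−1 = 7
step 1: 7 = 4 + 3; sub 5 for 4: 5 + 3; = 8; G_2 = 8−1 = 7
step 2: 7 = 5 + 2; sub 6 for 5: 6 + 2; = 8; G_3 = 8−1 = 7
step 3: 7 = 6 + 1; sub 7 for 6: 7 + 1; = 8; G_4 = 8−1 = 7
step 4: 7 = 7; sub 8 for 7: 8; = 8; G_5 = 8−1 = 7
step 5: 7 = 7; sub 9 for 8: 7; = 7; G_6 = 7−1 = 6

6, 7, 7, 7, 7, 7, 6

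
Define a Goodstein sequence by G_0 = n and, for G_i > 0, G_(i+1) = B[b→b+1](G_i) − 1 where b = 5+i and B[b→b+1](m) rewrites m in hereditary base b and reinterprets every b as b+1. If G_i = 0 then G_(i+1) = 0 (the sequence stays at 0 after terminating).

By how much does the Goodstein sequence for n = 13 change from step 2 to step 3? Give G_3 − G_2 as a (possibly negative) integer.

base 5: 13 = 2·5 + 3; at 6: 2·6 + 3 = 15; next = 14
base 6: 14 = 2·6 + 2; at 7: 2·7 + 2 = 16; next = 15
base 7: 15 = 2·7 + 1; at 8: 2·8 + 1 = 17; next = 16

1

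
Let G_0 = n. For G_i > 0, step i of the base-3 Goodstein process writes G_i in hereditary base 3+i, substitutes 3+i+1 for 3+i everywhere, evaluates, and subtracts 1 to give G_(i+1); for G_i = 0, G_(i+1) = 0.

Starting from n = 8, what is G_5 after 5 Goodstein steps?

11

G_0=8  [base 3] 2·3 + 2  →[3↦4]→  2·4 + 2 = 10  −1 ⇒ G_1=9
G_1=9  [base 4] 2·4 + 1  →[4↦5]→  2·5 + 1 = 11  −1 ⇒ G_2=10
G_2=10  [base 5] 2·5  →[5↦6]→  2·6 = 12  −1 ⇒ G_3=11
G_3=11  [base 6] 6 + 5  →[6↦7]→  7 + 5 = 12  −1 ⇒ G_4=11
G_4=11  [base 7] 7 + 4  →[7↦8]→  8 + 4 = 12  −1 ⇒ G_5=11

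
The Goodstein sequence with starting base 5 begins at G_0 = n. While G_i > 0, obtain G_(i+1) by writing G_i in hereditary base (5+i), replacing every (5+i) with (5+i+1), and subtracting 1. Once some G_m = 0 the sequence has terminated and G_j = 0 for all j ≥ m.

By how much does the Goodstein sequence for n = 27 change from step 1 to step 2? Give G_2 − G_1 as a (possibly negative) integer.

12

i=0: 27 = 5^2 + 2 (b=5); 5→6: 6^2 + 2 = 38; 38−1 = 37
i=1: 37 = 6^2 + 1 (b=6); 6→7: 7^2 + 1 = 50; 50−1 = 49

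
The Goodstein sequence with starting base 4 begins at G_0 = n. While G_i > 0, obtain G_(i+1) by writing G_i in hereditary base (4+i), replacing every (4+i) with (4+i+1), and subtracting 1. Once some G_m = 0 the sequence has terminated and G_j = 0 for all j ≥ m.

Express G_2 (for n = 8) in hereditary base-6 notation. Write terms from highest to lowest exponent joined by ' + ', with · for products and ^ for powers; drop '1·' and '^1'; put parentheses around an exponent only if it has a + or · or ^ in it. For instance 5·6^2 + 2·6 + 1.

G_0 = 8. HB_4(8) = 2·4. Bump = 10. G_1 = 9.
G_1 = 9. HB_5(9) = 5 + 4. Bump = 10. G_2 = 9.
G_2 = 9. HB_6(9) = 6 + 3. Bump = 10. G_3 = 9.

6 + 3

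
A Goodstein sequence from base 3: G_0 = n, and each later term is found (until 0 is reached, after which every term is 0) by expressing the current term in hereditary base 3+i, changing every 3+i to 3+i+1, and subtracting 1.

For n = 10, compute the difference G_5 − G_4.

base 3: 10 = 3^2 + 1; at 4: 4^2 + 1 = 17; next = 16
base 4: 16 = 4^2; at 5: 5^2 = 25; next = 24
base 5: 24 = 4·5 + 4; at 6: 4·6 + 4 = 28; next = 27
base 6: 27 = 4·6 + 3; at 7: 4·7 + 3 = 31; next = 30
base 7: 30 = 4·7 + 2; at 8: 4·8 + 2 = 34; next = 33

3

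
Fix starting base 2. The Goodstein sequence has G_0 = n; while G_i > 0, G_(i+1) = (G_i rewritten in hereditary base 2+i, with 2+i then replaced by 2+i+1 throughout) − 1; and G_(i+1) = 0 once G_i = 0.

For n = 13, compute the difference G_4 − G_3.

264619

G_0=13  [base 2] 2^(2 + 1) + 2^2 + 1  →[2↦3]→  3^(3 + 1) + 3^3 + 1 = 109  −1 ⇒ G_1=108
G_1=108  [base 3] 3^(3 + 1) + 3^3  →[3↦4]→  4^(4 + 1) + 4^4 = 1280  −1 ⇒ G_2=1279
G_2=1279  [base 4] 4^(4 + 1) + 3·4^3 + 3·4^2 + 3·4 + 3  →[4↦5]→  5^(5 + 1) + 3·5^3 + 3·5^2 + 3·5 + 3 = 16093  −1 ⇒ G_3=16092
G_3=16092  [base 5] 5^(5 + 1) + 3·5^3 + 3·5^2 + 3·5 + 2  →[5↦6]→  6^(6 + 1) + 3·6^3 + 3·6^2 + 3·6 + 2 = 280712  −1 ⇒ G_4=280711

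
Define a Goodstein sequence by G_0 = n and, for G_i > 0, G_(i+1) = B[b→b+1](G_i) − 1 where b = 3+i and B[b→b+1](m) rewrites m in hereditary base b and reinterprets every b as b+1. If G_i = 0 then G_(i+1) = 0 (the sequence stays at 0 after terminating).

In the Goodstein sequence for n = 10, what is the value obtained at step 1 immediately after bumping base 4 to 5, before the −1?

25

G_0 = 10. HB_3(10) = 3^2 + 1. Bump = 17. G_1 = 16.
G_1 = 16. HB_4(16) = 4^2. Bump = 25. G_2 = 24.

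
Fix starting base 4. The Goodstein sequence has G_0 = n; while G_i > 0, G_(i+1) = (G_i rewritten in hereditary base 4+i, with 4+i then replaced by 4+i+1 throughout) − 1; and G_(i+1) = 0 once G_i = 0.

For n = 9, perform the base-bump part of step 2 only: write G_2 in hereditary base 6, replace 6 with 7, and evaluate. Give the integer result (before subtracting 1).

12

step 0: 9 = 2·4 + 1; sub 5 for 4: 2·5 + 1; = 11; G_1 = 11−1 = 10
step 1: 10 = 2·5; sub 6 for 5: 2·6; = 12; G_2 = 12−1 = 11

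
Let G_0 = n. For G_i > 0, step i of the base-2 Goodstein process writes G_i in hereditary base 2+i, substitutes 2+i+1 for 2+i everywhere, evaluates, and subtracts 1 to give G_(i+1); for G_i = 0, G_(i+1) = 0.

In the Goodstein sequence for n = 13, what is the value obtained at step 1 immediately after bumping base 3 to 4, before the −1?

step 0: 13 = 2^(2 + 1) + 2^2 + 1; sub 3 for 2: 3^(3 + 1) + 3^3 + 1; = 109; G_1 = 109−1 = 108
step 1: 108 = 3^(3 + 1) + 3^3; sub 4 for 3: 4^(4 + 1) + 4^4; = 1280; G_2 = 1280−1 = 1279

1280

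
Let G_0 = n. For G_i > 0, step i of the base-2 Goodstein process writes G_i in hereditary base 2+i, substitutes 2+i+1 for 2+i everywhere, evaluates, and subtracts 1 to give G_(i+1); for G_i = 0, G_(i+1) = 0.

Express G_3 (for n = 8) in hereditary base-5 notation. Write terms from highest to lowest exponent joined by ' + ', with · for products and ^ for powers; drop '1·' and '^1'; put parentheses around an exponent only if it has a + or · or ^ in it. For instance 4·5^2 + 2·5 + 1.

2·5^5 + 2·5^2 + 2·5

8 —HB2→ 2^(2 + 1) —bump→ 3^(3 + 1) = 81 —(−1)→ 80
80 —HB3→ 2·3^3 + 2·3^2 + 2·3 + 2 —bump→ 2·4^4 + 2·4^2 + 2·4 + 2 = 554 —(−1)→ 553
553 —HB4→ 2·4^4 + 2·4^2 + 2·4 + 1 —bump→ 2·5^5 + 2·5^2 + 2·5 + 1 = 6311 —(−1)→ 6310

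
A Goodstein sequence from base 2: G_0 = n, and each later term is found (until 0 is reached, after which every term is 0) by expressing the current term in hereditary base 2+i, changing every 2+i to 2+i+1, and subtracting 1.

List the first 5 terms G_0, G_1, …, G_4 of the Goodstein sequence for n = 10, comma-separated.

[0] 10 ≡ 2^(2 + 1) + 2 (base 2). Lift 3: 84. −1: 83.
[1] 83 ≡ 3^(3 + 1) + 2 (base 3). Lift 4: 1026. −1: 1025.
[2] 1025 ≡ 4^(4 + 1) + 1 (base 4). Lift 5: 15626. −1: 15625.
[3] 15625 ≡ 5^(5 + 1) (base 5). Lift 6: 279936. −1: 279935.

10, 83, 1025, 15625, 279935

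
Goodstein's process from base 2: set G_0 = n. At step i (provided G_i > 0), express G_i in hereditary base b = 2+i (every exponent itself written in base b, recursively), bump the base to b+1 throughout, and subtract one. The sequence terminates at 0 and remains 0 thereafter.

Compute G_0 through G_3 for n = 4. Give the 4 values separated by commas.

i=0: 4 = 2^2 (b=2); 2→3: 3^3 = 27; 27−1 = 26
i=1: 26 = 2·3^2 + 2·3 + 2 (b=3); 3→4: 2·4^2 + 2·4 + 2 = 42; 42−1 = 41
i=2: 41 = 2·4^2 + 2·4 + 1 (b=4); 4→5: 2·5^2 + 2·5 + 1 = 61; 61−1 = 60

4, 26, 41, 60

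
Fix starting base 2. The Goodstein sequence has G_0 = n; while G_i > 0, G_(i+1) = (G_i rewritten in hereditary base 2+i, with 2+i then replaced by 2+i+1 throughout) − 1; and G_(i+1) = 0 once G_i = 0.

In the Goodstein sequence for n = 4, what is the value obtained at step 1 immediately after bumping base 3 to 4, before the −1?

42

[0] 4 ≡ 2^2 (base 2). Lift 3: 27. −1: 26.
[1] 26 ≡ 2·3^2 + 2·3 + 2 (base 3). Lift 4: 42. −1: 41.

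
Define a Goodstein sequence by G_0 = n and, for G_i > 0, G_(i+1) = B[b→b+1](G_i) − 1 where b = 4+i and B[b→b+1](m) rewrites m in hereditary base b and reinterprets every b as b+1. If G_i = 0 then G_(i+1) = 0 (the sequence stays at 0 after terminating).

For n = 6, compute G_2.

6

step 0: 6 = 4 + 2; sub 5 for 4: 5 + 2; = 7; G_1 = 7−1 = 6
step 1: 6 = 5 + 1; sub 6 for 5: 6 + 1; = 7; G_2 = 7−1 = 6
step 2: 6 = 6; sub 7 for 6: 7; = 7; G_3 = 7−1 = 6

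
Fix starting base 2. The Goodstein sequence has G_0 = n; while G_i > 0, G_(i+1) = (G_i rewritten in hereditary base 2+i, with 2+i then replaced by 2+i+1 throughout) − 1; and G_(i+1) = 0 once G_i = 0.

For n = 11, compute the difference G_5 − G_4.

base 2: 11 = 2^(2 + 1) + 2 + 1; at 3: 3^(3 + 1) + 3 + 1 = 85; next = 84
base 3: 84 = 3^(3 + 1) + 3; at 4: 4^(4 + 1) + 4 = 1028; next = 1027
base 4: 1027 = 4^(4 + 1) + 3; at 5: 5^(5 + 1) + 3 = 15628; next = 15627
base 5: 15627 = 5^(5 + 1) + 2; at 6: 6^(6 + 1) + 2 = 279938; next = 279937
base 6: 279937 = 6^(6 + 1) + 1; at 7: 7^(7 + 1) + 1 = 5764802; next = 5764801

5484864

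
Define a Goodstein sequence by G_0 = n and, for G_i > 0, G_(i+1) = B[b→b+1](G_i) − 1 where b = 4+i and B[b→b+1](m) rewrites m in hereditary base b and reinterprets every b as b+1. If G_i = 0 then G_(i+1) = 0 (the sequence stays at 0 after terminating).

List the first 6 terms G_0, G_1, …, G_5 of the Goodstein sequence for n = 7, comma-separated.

7, 7, 7, 7, 7, 6

G_0=7  [base 4] 4 + 3  →[4↦5]→  5 + 3 = 8  −1 ⇒ G_1=7
G_1=7  [base 5] 5 + 2  →[5↦6]→  6 + 2 = 8  −1 ⇒ G_2=7
G_2=7  [base 6] 6 + 1  →[6↦7]→  7 + 1 = 8  −1 ⇒ G_3=7
G_3=7  [base 7] 7  →[7↦8]→  8 = 8  −1 ⇒ G_4=7
G_4=7  [base 8] 7  →[8↦9]→  7 = 7  −1 ⇒ G_5=6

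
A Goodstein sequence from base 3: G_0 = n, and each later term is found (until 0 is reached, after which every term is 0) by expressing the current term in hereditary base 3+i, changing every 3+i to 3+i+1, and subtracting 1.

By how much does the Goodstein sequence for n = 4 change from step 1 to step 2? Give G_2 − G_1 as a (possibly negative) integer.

0

G_0=4  [base 3] 3 + 1  →[3↦4]→  4 + 1 = 5  −1 ⇒ G_1=4
G_1=4  [base 4] 4  →[4↦5]→  5 = 5  −1 ⇒ G_2=4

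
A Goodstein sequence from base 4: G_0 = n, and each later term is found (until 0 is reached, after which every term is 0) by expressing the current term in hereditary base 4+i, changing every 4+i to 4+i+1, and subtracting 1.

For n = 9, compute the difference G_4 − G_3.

0

G_0=9  [base 4] 2·4 + 1  →[4↦5]→  2·5 + 1 = 11  −1 ⇒ G_1=10
G_1=10  [base 5] 2·5  →[5↦6]→  2·6 = 12  −1 ⇒ G_2=11
G_2=11  [base 6] 6 + 5  →[6↦7]→  7 + 5 = 12  −1 ⇒ G_3=11
G_3=11  [base 7] 7 + 4  →[7↦8]→  8 + 4 = 12  −1 ⇒ G_4=11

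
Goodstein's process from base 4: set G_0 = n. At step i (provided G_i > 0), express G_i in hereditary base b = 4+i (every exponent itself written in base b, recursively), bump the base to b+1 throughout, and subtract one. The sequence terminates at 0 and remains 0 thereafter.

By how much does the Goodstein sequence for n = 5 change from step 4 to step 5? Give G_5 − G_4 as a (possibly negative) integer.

-1

(0) 5|_4 = 4 + 1 ↦ 5 + 1|_5 = 6 ⇒ 5
(1) 5|_5 = 5 ↦ 6|_6 = 6 ⇒ 5
(2) 5|_6 = 5 ↦ 5|_7 = 5 ⇒ 4
(3) 4|_7 = 4 ↦ 4|_8 = 4 ⇒ 3
(4) 3|_8 = 3 ↦ 3|_9 = 3 ⇒ 2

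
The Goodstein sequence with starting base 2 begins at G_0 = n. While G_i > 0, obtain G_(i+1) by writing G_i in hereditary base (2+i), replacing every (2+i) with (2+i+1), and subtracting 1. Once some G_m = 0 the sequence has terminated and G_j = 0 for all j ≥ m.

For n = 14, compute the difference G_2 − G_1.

1171

14 —HB2→ 2^(2 + 1) + 2^2 + 2 —bump→ 3^(3 + 1) + 3^3 + 3 = 111 —(−1)→ 110
110 —HB3→ 3^(3 + 1) + 3^3 + 2 —bump→ 4^(4 + 1) + 4^4 + 2 = 1282 —(−1)→ 1281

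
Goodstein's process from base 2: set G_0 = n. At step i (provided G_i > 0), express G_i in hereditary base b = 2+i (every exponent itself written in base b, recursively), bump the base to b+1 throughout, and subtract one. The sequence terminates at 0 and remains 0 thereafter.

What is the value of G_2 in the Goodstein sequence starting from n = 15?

G_0=15  [base 2] 2^(2 + 1) + 2^2 + 2 + 1  →[2↦3]→  3^(3 + 1) + 3^3 + 3 + 1 = 112  −1 ⇒ G_1=111
G_1=111  [base 3] 3^(3 + 1) + 3^3 + 3  →[3↦4]→  4^(4 + 1) + 4^4 + 4 = 1284  −1 ⇒ G_2=1283

1283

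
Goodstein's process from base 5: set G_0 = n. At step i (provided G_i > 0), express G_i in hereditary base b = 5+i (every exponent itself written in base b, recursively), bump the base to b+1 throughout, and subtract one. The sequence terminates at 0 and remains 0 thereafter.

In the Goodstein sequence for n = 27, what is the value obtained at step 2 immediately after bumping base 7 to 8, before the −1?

64

step 0: 27 = 5^2 + 2; sub 6 for 5: 6^2 + 2; = 38; G_1 = 38−1 = 37
step 1: 37 = 6^2 + 1; sub 7 for 6: 7^2 + 1; = 50; G_2 = 50−1 = 49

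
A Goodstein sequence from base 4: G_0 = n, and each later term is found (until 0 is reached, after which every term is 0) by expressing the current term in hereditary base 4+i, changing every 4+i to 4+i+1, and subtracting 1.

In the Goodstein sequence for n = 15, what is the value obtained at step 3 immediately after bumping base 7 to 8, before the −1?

24

G_0=15  [base 4] 3·4 + 3  →[4↦5]→  3·5 + 3 = 18  −1 ⇒ G_1=17
G_1=17  [base 5] 3·5 + 2  →[5↦6]→  3·6 + 2 = 20  −1 ⇒ G_2=19
G_2=19  [base 6] 3·6 + 1  →[6↦7]→  3·7 + 1 = 22  −1 ⇒ G_3=21
G_3=21  [base 7] 3·7  →[7↦8]→  3·8 = 24  −1 ⇒ G_4=23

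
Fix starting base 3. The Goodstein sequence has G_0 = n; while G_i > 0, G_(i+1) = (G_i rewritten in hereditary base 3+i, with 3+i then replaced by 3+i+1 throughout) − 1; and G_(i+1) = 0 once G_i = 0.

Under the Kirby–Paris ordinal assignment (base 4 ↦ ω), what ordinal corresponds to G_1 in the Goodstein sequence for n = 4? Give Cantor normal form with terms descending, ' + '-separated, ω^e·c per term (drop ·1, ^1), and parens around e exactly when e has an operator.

[0] 4 ≡ 3 + 1 (base 3). Lift 4: 5. −1: 4.
[1] 4 ≡ 4 (base 4). Lift 5: 5. −1: 4.

ω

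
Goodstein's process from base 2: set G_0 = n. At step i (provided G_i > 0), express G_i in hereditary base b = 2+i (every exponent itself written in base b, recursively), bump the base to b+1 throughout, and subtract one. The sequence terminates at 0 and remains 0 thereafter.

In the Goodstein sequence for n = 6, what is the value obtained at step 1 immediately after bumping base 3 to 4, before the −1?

G_0 = 6. HB_2(6) = 2^2 + 2. Bump = 30. G_1 = 29.
G_1 = 29. HB_3(29) = 3^3 + 2. Bump = 258. G_2 = 257.

258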